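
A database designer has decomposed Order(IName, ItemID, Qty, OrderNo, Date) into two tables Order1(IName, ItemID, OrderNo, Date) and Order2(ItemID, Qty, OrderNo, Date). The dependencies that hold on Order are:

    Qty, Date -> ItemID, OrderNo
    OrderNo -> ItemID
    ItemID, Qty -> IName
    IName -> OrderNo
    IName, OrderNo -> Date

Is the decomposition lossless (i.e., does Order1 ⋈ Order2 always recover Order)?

No

Common attributes: Order1 ∩ Order2 = {ItemID, OrderNo, Date}.
No dependency enlarges {ItemID, OrderNo, Date}, so (ItemID, OrderNo, Date)⁺ = {ItemID, OrderNo, Date}.
The closure contains neither all of Order1 = {IName, ItemID, OrderNo, Date} nor all of Order2 = {ItemID, Qty, OrderNo, Date}, so the common attributes are not a superkey of either fragment. The join is lossy.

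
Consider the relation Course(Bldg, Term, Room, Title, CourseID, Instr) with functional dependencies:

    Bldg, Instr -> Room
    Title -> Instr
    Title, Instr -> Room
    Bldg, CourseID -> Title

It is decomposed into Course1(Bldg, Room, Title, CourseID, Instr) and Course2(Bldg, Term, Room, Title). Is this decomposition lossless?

No

Common attributes: Course1 ∩ Course2 = {Bldg, Room, Title}.
Closure of {Bldg, Room, Title}: Title → Instr applies, adding Instr. So (Bldg, Room, Title)⁺ = {Bldg, Room, Title, Instr}.
The closure contains neither all of Course1 = {Bldg, Room, Title, CourseID, Instr} nor all of Course2 = {Bldg, Term, Room, Title}, so the common attributes are not a superkey of either fragment. The join is lossy.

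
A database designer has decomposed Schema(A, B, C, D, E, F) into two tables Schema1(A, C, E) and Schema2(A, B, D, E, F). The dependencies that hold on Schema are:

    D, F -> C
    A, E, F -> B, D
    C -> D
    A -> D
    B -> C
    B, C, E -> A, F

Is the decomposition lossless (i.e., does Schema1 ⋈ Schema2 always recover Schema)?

No

Common attributes: Schema1 ∩ Schema2 = {A, E}.
Closure of {A, E}: A → D applies, adding D. So (A, E)⁺ = {A, D, E}.
The closure contains neither all of Schema1 = {A, C, E} nor all of Schema2 = {A, B, D, E, F}, so the common attributes are not a superkey of either fragment. The join is lossy.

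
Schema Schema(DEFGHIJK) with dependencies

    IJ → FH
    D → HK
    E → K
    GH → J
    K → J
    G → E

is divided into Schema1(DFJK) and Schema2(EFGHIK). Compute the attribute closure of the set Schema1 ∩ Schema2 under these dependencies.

Schema1 ∩ Schema2 = {FK}.
K → J applies, adding J
Closure: {FJK}.

FJK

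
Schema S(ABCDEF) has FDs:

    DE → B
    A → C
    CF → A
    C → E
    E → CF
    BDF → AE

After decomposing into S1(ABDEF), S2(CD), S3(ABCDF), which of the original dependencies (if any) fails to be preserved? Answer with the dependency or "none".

DE → B lies within S1.
A → C lies within S3.
CF → A lies within S3.
C → E: restricted closure across fragments reaches E.
E → CF: restricted closure across fragments reaches CF.
BDF → AE lies within S1.
Every dependency is enforceable on the fragments, so the decomposition is dependency-preserving.

none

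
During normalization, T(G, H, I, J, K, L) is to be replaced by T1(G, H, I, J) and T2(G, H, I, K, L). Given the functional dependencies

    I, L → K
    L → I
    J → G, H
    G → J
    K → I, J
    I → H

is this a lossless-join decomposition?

Yes

Common attributes: T1 ∩ T2 = {G, H, I}.
Closure of {G, H, I}: G → J applies, adding J. So (G, H, I)⁺ = {G, H, I, J}.
This closure contains every attribute of T1, so T1 ∩ T2 → T1. The join is lossless.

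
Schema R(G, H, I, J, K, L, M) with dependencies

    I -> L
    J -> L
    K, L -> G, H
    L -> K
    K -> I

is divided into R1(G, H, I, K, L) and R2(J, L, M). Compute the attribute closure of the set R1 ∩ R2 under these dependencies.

G, H, I, K, L

R1 ∩ R2 = {L}.
L → K applies, adding K
K → I applies, adding I
K, L → G, H applies, adding G, H
Closure: {G, H, I, K, L}.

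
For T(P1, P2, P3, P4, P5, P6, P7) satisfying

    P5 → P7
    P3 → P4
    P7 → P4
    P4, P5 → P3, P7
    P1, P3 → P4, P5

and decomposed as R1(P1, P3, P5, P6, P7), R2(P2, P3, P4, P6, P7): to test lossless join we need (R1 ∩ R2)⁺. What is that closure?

R1 ∩ R2 = {P3, P6, P7}.
P3 → P4 applies, adding P4
Closure: {P3, P4, P6, P7}.

P3, P4, P6, P7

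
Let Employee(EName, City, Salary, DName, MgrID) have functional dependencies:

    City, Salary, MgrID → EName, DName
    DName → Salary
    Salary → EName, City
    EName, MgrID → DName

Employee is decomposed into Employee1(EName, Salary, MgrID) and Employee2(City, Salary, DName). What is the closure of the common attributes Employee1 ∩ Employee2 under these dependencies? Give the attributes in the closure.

Employee1 ∩ Employee2 = {Salary}.
Salary → EName, City applies, adding EName, City
Closure: {EName, City, Salary}.

EName, City, Salary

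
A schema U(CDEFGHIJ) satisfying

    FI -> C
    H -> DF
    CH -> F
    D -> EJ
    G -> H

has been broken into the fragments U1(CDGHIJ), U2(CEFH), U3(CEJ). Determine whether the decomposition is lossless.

Yes

Chase test. Columns are CDEFGHIJ; row i has aⱼ where attribute j ∈ Ui, else bᵢⱼ.
Initial tableau (one row per fragment):
  row 1: a1 a2 b13 b14 a5 a6 a7 a8
  row 2: a1 b22 a3 a4 b25 a6 b27 b28
  row 3: a1 b32 a3 b34 b35 b36 b37 a8
Rows 1 and 2 agree on H; apply H→DF and equate their DF entries.
Rows 1 and 2 agree on D; apply D→EJ and equate their EJ entries.
Row 1 is now all distinguished symbols — the join is lossless.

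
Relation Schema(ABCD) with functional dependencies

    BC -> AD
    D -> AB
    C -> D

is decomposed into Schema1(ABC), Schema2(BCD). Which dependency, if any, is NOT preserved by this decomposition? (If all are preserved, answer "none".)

D -> AB

Check D → AB: no single fragment contains all of {ABD}, and the restricted closure of {D} across the fragments never reaches {AB}.
BC → AD is preserved.
C → D is preserved.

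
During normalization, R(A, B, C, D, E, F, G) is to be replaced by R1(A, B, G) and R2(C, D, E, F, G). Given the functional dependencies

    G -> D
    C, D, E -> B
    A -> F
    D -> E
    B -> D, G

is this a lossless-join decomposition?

No

Common attributes: R1 ∩ R2 = {G}.
Closure of {G}: G → D applies, adding D; D → E applies, adding E. So (G)⁺ = {D, E, G}.
The closure contains neither all of R1 = {A, B, G} nor all of R2 = {C, D, E, F, G}, so the common attributes are not a superkey of either fragment. The join is lossy.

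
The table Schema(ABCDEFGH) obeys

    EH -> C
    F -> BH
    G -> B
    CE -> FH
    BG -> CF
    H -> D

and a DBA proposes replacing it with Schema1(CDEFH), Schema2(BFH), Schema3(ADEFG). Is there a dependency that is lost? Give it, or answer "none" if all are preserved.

BG -> CF

Check BG → CF: no single fragment contains all of {BCFG}, and the restricted closure of {BG} across the fragments never reaches {CF}.
EH → C is preserved.
F → BH is preserved.
G → B is preserved.
CE → FH is preserved.
H → D is preserved.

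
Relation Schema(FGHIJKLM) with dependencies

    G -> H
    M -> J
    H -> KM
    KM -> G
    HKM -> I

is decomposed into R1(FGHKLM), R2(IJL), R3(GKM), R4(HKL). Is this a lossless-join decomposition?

Chase test. Columns are FGHIJKLM; row i has aⱼ where attribute j ∈ Ri, else bᵢⱼ.
Initial tableau (one row per fragment):
  row 1: a1 a2 a3 b14 b15 a6 a7 a8
  row 2: b21 b22 b23 a4 a5 b26 a7 b28
  row 3: b31 a2 b33 b34 b35 a6 b37 a8
  row 4: b41 b42 a3 b44 b45 a6 a7 b48
Rows 1 and 3 agree on G; apply G→H and equate their H entries.
Rows 1 and 3 agree on M; apply M→J and equate their J entries.
Rows 1 and 4 agree on H; apply H→KM and equate their KM entries.
Rows 1 and 4 agree on KM; apply KM→G and equate their G entries.
Rows 1 and 3 agree on HKM; apply HKM→I and equate their I entries.
Rows 1 and 4 agree on HKM; apply HKM→I and equate their I entries.
Rows 1 and 4 agree on M; apply M→J and equate their J entries.
No row becomes fully distinguished — the join is lossy.

No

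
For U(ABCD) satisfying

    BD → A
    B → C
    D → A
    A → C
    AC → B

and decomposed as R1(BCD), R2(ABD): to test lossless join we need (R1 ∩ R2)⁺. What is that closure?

R1 ∩ R2 = {BD}.
BD → A applies, adding A
B → C applies, adding C
Closure: {ABCD}.

ABCD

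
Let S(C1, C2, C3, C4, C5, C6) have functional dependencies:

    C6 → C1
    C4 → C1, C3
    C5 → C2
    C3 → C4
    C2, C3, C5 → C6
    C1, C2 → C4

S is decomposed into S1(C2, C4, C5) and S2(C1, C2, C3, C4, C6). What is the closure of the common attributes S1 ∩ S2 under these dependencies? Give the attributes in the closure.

C1, C2, C3, C4

S1 ∩ S2 = {C2, C4}.
C4 → C1, C3 applies, adding C1, C3
Closure: {C1, C2, C3, C4}.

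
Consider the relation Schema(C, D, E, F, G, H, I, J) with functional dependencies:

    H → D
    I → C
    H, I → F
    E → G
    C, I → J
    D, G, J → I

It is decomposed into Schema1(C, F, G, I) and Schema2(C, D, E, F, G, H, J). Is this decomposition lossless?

Common attributes: Schema1 ∩ Schema2 = {C, F, G}.
No dependency enlarges {C, F, G}, so (C, F, G)⁺ = {C, F, G}.
The closure contains neither all of Schema1 = {C, F, G, I} nor all of Schema2 = {C, D, E, F, G, H, J}, so the common attributes are not a superkey of either fragment. The join is lossy.

No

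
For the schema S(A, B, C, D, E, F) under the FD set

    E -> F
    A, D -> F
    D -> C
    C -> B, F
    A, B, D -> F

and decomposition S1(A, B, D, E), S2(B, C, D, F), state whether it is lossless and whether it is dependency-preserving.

lossless but not dependency-preserving

Lossless test: (B, D)⁺ = {B, C, D, F}, which contains all of one fragment — lossless.
Dependency preservation: the restricted closure of {E} across the fragments never reaches {F}, so E → F cannot be enforced without a join — not preserved.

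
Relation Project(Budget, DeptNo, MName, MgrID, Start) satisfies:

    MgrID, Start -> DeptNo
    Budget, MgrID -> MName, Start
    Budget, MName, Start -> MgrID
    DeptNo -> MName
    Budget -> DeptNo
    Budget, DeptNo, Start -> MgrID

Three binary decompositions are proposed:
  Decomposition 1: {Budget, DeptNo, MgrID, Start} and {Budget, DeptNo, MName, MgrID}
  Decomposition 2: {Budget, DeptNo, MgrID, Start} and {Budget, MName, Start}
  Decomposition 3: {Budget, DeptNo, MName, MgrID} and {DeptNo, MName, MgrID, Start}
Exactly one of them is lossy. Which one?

Decomposition 1: common = {Budget, DeptNo, MgrID}, closure = {Budget, DeptNo, MName, MgrID, Start} → lossless.
Decomposition 2: common = {Budget, Start}, closure = {Budget, DeptNo, MName, MgrID, Start} → lossless.
Decomposition 3: common = {DeptNo, MName, MgrID}, closure = {DeptNo, MName, MgrID} → lossy.

Decomposition 3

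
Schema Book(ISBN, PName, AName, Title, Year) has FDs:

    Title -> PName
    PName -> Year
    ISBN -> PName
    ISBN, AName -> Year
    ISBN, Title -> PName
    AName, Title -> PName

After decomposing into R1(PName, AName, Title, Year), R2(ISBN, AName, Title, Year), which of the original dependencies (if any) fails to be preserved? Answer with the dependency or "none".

Check ISBN → PName: no single fragment contains all of {ISBN, PName}, and the restricted closure of {ISBN} across the fragments never reaches {PName}.
Title → PName is preserved.
PName → Year is preserved.
ISBN, AName → Year is preserved.
ISBN, Title → PName is preserved.
AName, Title → PName is preserved.

ISBN -> PName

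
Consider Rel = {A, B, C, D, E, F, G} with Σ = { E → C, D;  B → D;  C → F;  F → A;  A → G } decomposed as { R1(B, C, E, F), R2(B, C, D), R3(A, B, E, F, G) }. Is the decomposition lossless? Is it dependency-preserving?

lossless but not dependency-preserving

Lossless test (chase): Rows 1 and 3 agree on E; apply E→C, D and equate their C, D entries. Rows 1 and 2 agree on B; apply B→D and equate their D entries. Rows 1 and 2 agree on C; apply C→F and equate their F entries. Rows 1 and 2 agree on F; apply F→A and equate their A entries. Rows 1 and 3 agree on F; apply F→A and equate their A entries. Rows 1 and 2 agree on A; apply A→G and equate their G entries. Rows 1 and 3 agree on A; apply A→G and equate their G entries. Row 1 is now all distinguished symbols — the join is lossless.
Dependency preservation: the restricted closure of {E} across the fragments never reaches {C, D}, so E → C, D cannot be enforced without a join — not preserved.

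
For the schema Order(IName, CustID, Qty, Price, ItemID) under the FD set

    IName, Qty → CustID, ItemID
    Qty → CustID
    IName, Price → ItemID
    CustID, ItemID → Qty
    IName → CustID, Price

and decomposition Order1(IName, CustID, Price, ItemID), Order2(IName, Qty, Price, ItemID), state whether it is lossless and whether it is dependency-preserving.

Lossless test: (IName, Price, ItemID)⁺ = {IName, CustID, Qty, Price, ItemID}, which contains all of one fragment — lossless.
Dependency preservation: the restricted closure of {Qty} across the fragments never reaches {CustID}, so Qty → CustID cannot be enforced without a join — not preserved.

lossless but not dependency-preserving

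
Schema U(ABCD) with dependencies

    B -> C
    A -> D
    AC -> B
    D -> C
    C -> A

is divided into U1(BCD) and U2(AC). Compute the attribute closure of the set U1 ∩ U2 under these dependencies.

ABCD

U1 ∩ U2 = {C}.
C → A applies, adding A
A → D applies, adding D
AC → B applies, adding B
Closure: {ABCD}.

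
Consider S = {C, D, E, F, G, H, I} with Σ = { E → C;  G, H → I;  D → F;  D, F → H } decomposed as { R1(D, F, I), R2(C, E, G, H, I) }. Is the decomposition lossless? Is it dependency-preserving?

Lossless test: (I)⁺ = {I}, which is a superkey of neither fragment — lossy.
Dependency preservation: the restricted closure of {D, F} across the fragments never reaches {H}, so D, F → H cannot be enforced without a join — not preserved.

lossy and not dependency-preserving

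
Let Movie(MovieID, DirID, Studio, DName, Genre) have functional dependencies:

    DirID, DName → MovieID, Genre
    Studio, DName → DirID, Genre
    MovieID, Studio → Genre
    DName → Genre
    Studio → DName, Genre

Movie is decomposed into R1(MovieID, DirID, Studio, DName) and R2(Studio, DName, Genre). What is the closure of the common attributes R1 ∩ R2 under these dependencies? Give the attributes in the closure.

R1 ∩ R2 = {Studio, DName}.
Studio, DName → DirID, Genre applies, adding DirID, Genre
DirID, DName → MovieID, Genre applies, adding MovieID
Closure: {MovieID, DirID, Studio, DName, Genre}.

MovieID, DirID, Studio, DName, Genre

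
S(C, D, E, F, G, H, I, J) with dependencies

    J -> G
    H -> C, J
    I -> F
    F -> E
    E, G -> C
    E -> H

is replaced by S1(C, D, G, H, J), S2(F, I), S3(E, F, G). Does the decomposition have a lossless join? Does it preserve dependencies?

lossy and not dependency-preserving

Lossless test (chase): Rows 2 and 3 agree on F; apply F→E and equate their E entries. Rows 2 and 3 agree on E; apply E→H and equate their H entries. Rows 2 and 3 agree on H; apply H→C, J and equate their C, J entries. Rows 2 and 3 agree on J; apply J→G and equate their G entries. No row becomes fully distinguished — the join is lossy.
Dependency preservation: the restricted closure of {E, G} across the fragments never reaches {C}, so E, G → C cannot be enforced without a join — not preserved.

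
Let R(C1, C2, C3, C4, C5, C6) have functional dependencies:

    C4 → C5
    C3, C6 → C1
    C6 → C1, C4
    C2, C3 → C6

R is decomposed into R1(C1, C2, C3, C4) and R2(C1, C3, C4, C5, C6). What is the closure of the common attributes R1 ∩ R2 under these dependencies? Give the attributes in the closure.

R1 ∩ R2 = {C1, C3, C4}.
C4 → C5 applies, adding C5
Closure: {C1, C3, C4, C5}.

C1, C3, C4, C5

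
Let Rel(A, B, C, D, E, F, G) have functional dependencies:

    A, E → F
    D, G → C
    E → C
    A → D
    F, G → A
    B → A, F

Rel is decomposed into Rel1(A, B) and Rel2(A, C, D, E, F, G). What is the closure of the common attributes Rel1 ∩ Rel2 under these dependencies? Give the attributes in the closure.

A, D

Rel1 ∩ Rel2 = {A}.
A → D applies, adding D
Closure: {A, D}.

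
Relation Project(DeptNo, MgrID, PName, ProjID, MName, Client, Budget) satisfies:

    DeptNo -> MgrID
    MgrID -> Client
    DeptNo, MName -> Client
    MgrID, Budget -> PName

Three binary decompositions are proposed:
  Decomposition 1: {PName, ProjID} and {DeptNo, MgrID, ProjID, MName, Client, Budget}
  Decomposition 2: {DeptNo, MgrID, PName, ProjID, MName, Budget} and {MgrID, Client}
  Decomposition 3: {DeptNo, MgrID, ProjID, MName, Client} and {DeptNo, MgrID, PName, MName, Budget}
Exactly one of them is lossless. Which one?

Decomposition 2

Decomposition 1: common = {ProjID}, closure = {ProjID} → lossy.
Decomposition 2: common = {MgrID}, closure = {MgrID, Client} → lossless.
Decomposition 3: common = {DeptNo, MgrID, MName}, closure = {DeptNo, MgrID, MName, Client} → lossy.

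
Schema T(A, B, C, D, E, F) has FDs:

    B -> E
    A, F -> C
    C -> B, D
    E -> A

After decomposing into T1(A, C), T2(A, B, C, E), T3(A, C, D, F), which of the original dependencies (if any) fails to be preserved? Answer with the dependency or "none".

B → E lies within T2.
A, F → C lies within T3.
C → B, D: restricted closure across fragments reaches B, D.
E → A lies within T2.
Every dependency is enforceable on the fragments, so the decomposition is dependency-preserving.

none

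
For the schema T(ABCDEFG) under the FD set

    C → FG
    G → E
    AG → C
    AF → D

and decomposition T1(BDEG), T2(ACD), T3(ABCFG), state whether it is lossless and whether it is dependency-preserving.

Lossless test (chase): Rows 2 and 3 agree on C; apply C→FG and equate their FG entries. Rows 1 and 2 agree on G; apply G→E and equate their E entries. Rows 1 and 3 agree on G; apply G→E and equate their E entries. Rows 2 and 3 agree on AF; apply AF→D and equate their D entries. Row 3 is now all distinguished symbols — the join is lossless.
Dependency preservation: the restricted closure of {AF} across the fragments never reaches {D}, so AF → D cannot be enforced without a join — not preserved.

lossless but not dependency-preserving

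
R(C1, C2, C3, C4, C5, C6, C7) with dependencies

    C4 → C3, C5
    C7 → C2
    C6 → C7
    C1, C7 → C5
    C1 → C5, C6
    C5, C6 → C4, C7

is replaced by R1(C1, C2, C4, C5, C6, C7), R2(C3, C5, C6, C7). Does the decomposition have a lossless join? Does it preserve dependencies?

Lossless test: (C5, C6, C7)⁺ = {C2, C3, C4, C5, C6, C7}, which contains all of one fragment — lossless.
Dependency preservation: the restricted closure of {C4} across the fragments never reaches {C3, C5}, so C4 → C3, C5 cannot be enforced without a join — not preserved.

lossless but not dependency-preserving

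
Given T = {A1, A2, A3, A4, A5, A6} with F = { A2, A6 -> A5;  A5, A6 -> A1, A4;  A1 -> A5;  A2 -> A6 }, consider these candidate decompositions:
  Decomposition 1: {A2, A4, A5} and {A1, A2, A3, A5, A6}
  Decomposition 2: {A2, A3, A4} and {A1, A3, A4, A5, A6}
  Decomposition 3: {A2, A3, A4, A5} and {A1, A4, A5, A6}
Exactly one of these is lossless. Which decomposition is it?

Decomposition 1

Decomposition 1: common = {A2, A5}, closure = {A1, A2, A4, A5, A6} → lossless.
Decomposition 2: common = {A3, A4}, closure = {A3, A4} → lossy.
Decomposition 3: common = {A4, A5}, closure = {A4, A5} → lossy.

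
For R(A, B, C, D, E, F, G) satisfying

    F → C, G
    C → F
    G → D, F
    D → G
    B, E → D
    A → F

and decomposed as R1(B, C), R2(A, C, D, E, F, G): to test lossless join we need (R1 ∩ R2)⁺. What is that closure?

R1 ∩ R2 = {C}.
C → F applies, adding F
F → C, G applies, adding G
G → D, F applies, adding D
Closure: {C, D, F, G}.

C, D, F, G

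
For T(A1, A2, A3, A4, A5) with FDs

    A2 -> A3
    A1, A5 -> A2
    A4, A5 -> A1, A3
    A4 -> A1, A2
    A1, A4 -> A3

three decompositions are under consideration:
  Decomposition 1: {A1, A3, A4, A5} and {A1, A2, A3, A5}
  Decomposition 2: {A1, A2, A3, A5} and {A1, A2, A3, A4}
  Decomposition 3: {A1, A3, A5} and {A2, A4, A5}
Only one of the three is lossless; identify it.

Decomposition 1: common = {A1, A3, A5}, closure = {A1, A2, A3, A5} → lossless.
Decomposition 2: common = {A1, A2, A3}, closure = {A1, A2, A3} → lossy.
Decomposition 3: common = {A5}, closure = {A5} → lossy.

Decomposition 1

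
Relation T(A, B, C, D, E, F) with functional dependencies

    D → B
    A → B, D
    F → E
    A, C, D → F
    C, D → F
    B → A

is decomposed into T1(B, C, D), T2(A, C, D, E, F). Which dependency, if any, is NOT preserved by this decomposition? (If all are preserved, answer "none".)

none

D → B lies within T1.
A → B, D: restricted closure across fragments reaches B, D.
F → E lies within T2.
A, C, D → F lies within T2.
C, D → F lies within T2.
B → A: restricted closure across fragments reaches A.
Every dependency is enforceable on the fragments, so the decomposition is dependency-preserving.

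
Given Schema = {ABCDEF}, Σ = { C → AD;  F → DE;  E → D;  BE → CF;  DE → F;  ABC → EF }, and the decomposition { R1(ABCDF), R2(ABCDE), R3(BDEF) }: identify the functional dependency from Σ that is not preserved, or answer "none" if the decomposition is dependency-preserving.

C → AD lies within R1.
F → DE lies within R3.
E → D lies within R2.
BE → CF: restricted closure across fragments reaches CF.
DE → F lies within R3.
ABC → EF: restricted closure across fragments reaches EF.
Every dependency is enforceable on the fragments, so the decomposition is dependency-preserving.

none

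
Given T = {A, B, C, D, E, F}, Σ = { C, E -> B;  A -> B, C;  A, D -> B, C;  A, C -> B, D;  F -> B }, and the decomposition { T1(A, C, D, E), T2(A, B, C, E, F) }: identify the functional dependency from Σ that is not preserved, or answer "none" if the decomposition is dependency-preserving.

C, E → B lies within T2.
A → B, C lies within T2.
A, D → B, C: restricted closure across fragments reaches B, C.
A, C → B, D: restricted closure across fragments reaches B, D.
F → B lies within T2.
Every dependency is enforceable on the fragments, so the decomposition is dependency-preserving.

none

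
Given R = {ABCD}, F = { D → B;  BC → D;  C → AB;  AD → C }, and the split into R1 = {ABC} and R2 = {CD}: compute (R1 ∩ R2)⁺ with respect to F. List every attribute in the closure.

ABCD

R1 ∩ R2 = {C}.
C → AB applies, adding AB
BC → D applies, adding D
Closure: {ABCD}.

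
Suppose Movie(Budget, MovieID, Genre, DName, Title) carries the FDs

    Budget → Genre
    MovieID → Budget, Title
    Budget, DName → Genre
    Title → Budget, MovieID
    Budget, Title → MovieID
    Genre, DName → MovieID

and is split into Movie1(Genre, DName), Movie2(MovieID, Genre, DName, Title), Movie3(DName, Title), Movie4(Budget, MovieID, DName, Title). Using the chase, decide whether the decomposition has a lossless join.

Yes

Chase test. Columns are Budget, MovieID, Genre, DName, Title; row i has aⱼ where attribute j ∈ Moviei, else bᵢⱼ.
Initial tableau (one row per fragment):
  row 1: b11 b12 a3 a4 b15
  row 2: b21 a2 a3 a4 a5
  row 3: b31 b32 b33 a4 a5
  row 4: a1 a2 b43 a4 a5
Rows 2 and 4 agree on MovieID; apply MovieID→Budget, Title and equate their Budget, Title entries.
Rows 2 and 4 agree on Budget, DName; apply Budget, DName→Genre and equate their Genre entries.
Rows 2 and 3 agree on Title; apply Title→Budget, MovieID and equate their Budget, MovieID entries.
Rows 1 and 2 agree on Genre, DName; apply Genre, DName→MovieID and equate their MovieID entries.
Rows 2 and 3 agree on Budget; apply Budget→Genre and equate their Genre entries.
Rows 1 and 2 agree on MovieID; apply MovieID→Budget, Title and equate their Budget, Title entries.
Row 1 is now all distinguished symbols — the join is lossless.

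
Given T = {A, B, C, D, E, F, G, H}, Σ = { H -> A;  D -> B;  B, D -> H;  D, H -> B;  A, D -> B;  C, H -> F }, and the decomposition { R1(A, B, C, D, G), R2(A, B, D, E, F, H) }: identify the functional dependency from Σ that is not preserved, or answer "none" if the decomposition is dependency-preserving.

Check C, H → F: no single fragment contains all of {C, F, H}, and the restricted closure of {C, H} across the fragments never reaches {F}.
H → A is preserved.
D → B is preserved.
B, D → H is preserved.
D, H → B is preserved.
A, D → B is preserved.

C, H -> F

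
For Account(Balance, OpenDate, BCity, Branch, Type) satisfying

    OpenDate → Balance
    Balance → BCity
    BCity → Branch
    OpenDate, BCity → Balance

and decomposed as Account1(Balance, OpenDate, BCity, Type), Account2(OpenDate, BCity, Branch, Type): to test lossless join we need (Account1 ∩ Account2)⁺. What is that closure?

Balance, OpenDate, BCity, Branch, Type

Account1 ∩ Account2 = {OpenDate, BCity, Type}.
OpenDate → Balance applies, adding Balance
BCity → Branch applies, adding Branch
Closure: {Balance, OpenDate, BCity, Branch, Type}.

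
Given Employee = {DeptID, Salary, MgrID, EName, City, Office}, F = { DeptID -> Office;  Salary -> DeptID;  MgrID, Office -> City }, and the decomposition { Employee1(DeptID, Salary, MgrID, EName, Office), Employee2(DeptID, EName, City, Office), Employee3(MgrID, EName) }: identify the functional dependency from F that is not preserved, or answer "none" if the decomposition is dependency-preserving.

MgrID, Office -> City

Check MgrID, Office → City: no single fragment contains all of {MgrID, City, Office}, and the restricted closure of {MgrID, Office} across the fragments never reaches {City}.
DeptID → Office is preserved.
Salary → DeptID is preserved.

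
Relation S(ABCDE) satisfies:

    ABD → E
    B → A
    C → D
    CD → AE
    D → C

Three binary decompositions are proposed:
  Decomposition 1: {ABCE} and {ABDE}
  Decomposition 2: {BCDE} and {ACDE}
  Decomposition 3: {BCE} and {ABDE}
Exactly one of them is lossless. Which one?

Decomposition 2

Decomposition 1: common = {ABE}, closure = {ABE} → lossy.
Decomposition 2: common = {CDE}, closure = {ACDE} → lossless.
Decomposition 3: common = {BE}, closure = {ABE} → lossy.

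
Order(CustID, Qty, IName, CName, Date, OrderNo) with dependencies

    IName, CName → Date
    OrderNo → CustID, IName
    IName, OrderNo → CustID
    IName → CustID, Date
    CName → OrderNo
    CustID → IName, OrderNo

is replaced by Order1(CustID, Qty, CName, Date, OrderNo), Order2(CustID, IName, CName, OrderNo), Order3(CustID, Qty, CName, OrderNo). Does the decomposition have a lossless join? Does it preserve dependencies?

lossless and dependency-preserving

Lossless test (chase): Rows 1 and 2 agree on OrderNo; apply OrderNo→CustID, IName and equate their CustID, IName entries. Rows 1 and 3 agree on OrderNo; apply OrderNo→CustID, IName and equate their CustID, IName entries. Rows 1 and 2 agree on IName; apply IName→CustID, Date and equate their CustID, Date entries. Rows 1 and 3 agree on IName; apply IName→CustID, Date and equate their CustID, Date entries. Row 1 is now all distinguished symbols — the join is lossless.
Dependency preservation: IName, CName → Date; IName → CustID, Date are not contained in any single fragment, but the restricted closure of each left-hand side across the fragments still reaches the right-hand side; the remaining FDs each lie inside some fragment. All dependencies are preserved.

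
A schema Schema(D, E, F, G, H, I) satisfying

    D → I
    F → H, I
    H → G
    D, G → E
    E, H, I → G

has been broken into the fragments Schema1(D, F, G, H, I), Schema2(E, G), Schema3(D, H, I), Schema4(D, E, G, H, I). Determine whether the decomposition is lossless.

Chase test. Columns are D, E, F, G, H, I; row i has aⱼ where attribute j ∈ Schemai, else bᵢⱼ.
Initial tableau (one row per fragment):
  row 1: a1 b12 a3 a4 a5 a6
  row 2: b21 a2 b23 a4 b25 b26
  row 3: a1 b32 b33 b34 a5 a6
  row 4: a1 a2 b43 a4 a5 a6
Rows 1 and 3 agree on H; apply H→G and equate their G entries.
Rows 1 and 3 agree on D, G; apply D, G→E and equate their E entries.
Rows 1 and 4 agree on D, G; apply D, G→E and equate their E entries.
Row 1 is now all distinguished symbols — the join is lossless.

Yes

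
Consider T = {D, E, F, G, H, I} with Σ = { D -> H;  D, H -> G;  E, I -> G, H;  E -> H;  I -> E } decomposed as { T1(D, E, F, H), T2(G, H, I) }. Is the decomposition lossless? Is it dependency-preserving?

Lossless test: (H)⁺ = {H}, which is a superkey of neither fragment — lossy.
Dependency preservation: the restricted closure of {D, H} across the fragments never reaches {G}, so D, H → G cannot be enforced without a join — not preserved.

lossy and not dependency-preserving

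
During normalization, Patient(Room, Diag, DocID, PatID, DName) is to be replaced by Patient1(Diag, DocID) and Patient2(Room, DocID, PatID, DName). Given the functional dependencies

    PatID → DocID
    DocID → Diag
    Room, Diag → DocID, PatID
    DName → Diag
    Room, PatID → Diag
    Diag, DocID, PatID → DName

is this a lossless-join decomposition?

Yes

Common attributes: Patient1 ∩ Patient2 = {DocID}.
Closure of {DocID}: DocID → Diag applies, adding Diag. So (DocID)⁺ = {Diag, DocID}.
This closure contains every attribute of Patient1, so Patient1 ∩ Patient2 → Patient1. The join is lossless.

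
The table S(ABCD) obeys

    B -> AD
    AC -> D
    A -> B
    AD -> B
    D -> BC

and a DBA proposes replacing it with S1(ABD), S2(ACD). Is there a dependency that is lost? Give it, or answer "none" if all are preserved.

B → AD lies within S1.
AC → D lies within S2.
A → B lies within S1.
AD → B lies within S1.
D → BC: restricted closure across fragments reaches BC.
Every dependency is enforceable on the fragments, so the decomposition is dependency-preserving.

none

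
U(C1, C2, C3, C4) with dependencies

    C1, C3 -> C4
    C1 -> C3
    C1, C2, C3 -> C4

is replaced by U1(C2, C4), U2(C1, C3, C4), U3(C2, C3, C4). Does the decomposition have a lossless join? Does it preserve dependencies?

lossy but dependency-preserving

Lossless test (chase): applying each FD to every pair of rows produces no changes in the tableau, so no row becomes fully distinguished — the join is lossy.
Dependency preservation: C1, C2, C3 → C4 is not contained in any single fragment, but the restricted closure of its left-hand side across the fragments still reaches the right-hand side; the remaining FDs each lie inside some fragment. All dependencies are preserved.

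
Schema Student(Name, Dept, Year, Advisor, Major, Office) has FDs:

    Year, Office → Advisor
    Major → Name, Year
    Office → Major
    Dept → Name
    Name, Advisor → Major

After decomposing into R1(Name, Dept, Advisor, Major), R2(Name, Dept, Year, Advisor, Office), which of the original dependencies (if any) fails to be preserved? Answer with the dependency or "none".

Check Major → Name, Year: no single fragment contains all of {Name, Year, Major}, and the restricted closure of {Major} across the fragments never reaches {Name, Year}.
Year, Office → Advisor is preserved.
Office → Major is preserved.
Dept → Name is preserved.
Name, Advisor → Major is preserved.

Major → Name, Year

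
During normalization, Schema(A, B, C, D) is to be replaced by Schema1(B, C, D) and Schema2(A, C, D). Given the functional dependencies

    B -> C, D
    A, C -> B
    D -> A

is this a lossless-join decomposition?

Yes

Common attributes: Schema1 ∩ Schema2 = {C, D}.
Closure of {C, D}: D → A applies, adding A; A, C → B applies, adding B. So (C, D)⁺ = {A, B, C, D}.
This closure contains every attribute of Schema1, so Schema1 ∩ Schema2 → Schema1. The join is lossless.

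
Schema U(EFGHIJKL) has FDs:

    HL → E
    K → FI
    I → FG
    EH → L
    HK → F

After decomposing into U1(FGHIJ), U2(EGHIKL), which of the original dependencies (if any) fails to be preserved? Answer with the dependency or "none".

HL → E lies within U2.
K → FI: restricted closure across fragments reaches FI.
I → FG lies within U1.
EH → L lies within U2.
HK → F: restricted closure across fragments reaches F.
Every dependency is enforceable on the fragments, so the decomposition is dependency-preserving.

none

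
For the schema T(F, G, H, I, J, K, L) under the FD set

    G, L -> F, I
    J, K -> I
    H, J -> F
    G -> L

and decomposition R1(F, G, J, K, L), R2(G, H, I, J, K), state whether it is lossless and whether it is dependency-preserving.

lossless but not dependency-preserving

Lossless test: (G, J, K)⁺ = {F, G, I, J, K, L}, which contains all of one fragment — lossless.
Dependency preservation: the restricted closure of {H, J} across the fragments never reaches {F}, so H, J → F cannot be enforced without a join — not preserved.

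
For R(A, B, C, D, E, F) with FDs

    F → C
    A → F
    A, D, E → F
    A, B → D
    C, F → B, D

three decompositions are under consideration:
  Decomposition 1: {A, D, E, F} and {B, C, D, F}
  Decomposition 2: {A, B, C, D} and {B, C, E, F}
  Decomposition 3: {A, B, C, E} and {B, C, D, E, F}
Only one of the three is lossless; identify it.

Decomposition 1: common = {D, F}, closure = {B, C, D, F} → lossless.
Decomposition 2: common = {B, C}, closure = {B, C} → lossy.
Decomposition 3: common = {B, C, E}, closure = {B, C, E} → lossy.

Decomposition 1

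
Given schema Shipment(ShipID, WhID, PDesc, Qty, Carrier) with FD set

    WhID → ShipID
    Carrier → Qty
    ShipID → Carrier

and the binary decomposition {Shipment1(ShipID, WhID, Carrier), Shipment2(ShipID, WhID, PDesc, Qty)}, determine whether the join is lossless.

Common attributes: Shipment1 ∩ Shipment2 = {ShipID, WhID}.
Closure of {ShipID, WhID}: ShipID → Carrier applies, adding Carrier; Carrier → Qty applies, adding Qty. So (ShipID, WhID)⁺ = {ShipID, WhID, Qty, Carrier}.
This closure contains every attribute of Shipment1, so Shipment1 ∩ Shipment2 → Shipment1. The join is lossless.

Yes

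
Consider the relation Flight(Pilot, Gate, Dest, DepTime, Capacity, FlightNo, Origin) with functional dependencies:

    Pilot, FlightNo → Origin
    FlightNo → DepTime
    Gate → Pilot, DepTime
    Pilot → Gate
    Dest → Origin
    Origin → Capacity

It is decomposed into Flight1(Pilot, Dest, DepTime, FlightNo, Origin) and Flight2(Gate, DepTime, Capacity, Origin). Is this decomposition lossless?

No

Common attributes: Flight1 ∩ Flight2 = {DepTime, Origin}.
Closure of {DepTime, Origin}: Origin → Capacity applies, adding Capacity. So (DepTime, Origin)⁺ = {DepTime, Capacity, Origin}.
The closure contains neither all of Flight1 = {Pilot, Dest, DepTime, FlightNo, Origin} nor all of Flight2 = {Gate, DepTime, Capacity, Origin}, so the common attributes are not a superkey of either fragment. The join is lossy.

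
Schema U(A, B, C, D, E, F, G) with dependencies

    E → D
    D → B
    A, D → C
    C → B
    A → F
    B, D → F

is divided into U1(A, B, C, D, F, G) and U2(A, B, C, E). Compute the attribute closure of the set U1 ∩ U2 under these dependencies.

A, B, C, F

U1 ∩ U2 = {A, B, C}.
A → F applies, adding F
Closure: {A, B, C, F}.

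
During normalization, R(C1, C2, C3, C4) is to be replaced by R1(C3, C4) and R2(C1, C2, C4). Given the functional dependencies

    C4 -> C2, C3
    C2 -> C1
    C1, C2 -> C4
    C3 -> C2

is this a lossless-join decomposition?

Yes

Common attributes: R1 ∩ R2 = {C4}.
Closure of {C4}: C4 → C2, C3 applies, adding C2, C3; C2 → C1 applies, adding C1. So (C4)⁺ = {C1, C2, C3, C4}.
This closure contains every attribute of R1, so R1 ∩ R2 → R1. The join is lossless.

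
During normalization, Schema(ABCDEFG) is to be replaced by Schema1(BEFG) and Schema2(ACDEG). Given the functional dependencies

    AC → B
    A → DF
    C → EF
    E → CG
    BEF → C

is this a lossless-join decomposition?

Common attributes: Schema1 ∩ Schema2 = {EG}.
Closure of {EG}: E → CG applies, adding C; C → EF applies, adding F. So (EG)⁺ = {CEFG}.
The closure contains neither all of Schema1 = {BEFG} nor all of Schema2 = {ACDEG}, so the common attributes are not a superkey of either fragment. The join is lossy.

No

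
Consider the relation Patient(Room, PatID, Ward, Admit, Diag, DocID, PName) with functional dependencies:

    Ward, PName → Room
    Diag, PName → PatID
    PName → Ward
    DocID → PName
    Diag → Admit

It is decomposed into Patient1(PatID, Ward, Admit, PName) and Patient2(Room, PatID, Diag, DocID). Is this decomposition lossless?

Common attributes: Patient1 ∩ Patient2 = {PatID}.
No dependency enlarges {PatID}, so (PatID)⁺ = {PatID}.
The closure contains neither all of Patient1 = {PatID, Ward, Admit, PName} nor all of Patient2 = {Room, PatID, Diag, DocID}, so the common attributes are not a superkey of either fragment. The join is lossy.

No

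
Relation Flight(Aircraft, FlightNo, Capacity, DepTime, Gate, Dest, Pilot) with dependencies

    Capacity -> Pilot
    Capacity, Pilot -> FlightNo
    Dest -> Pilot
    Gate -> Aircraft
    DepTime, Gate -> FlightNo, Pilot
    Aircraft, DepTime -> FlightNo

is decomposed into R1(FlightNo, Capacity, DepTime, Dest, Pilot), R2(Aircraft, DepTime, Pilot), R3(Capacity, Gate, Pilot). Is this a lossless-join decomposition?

No

Chase test. Columns are Aircraft, FlightNo, Capacity, DepTime, Gate, Dest, Pilot; row i has aⱼ where attribute j ∈ Ri, else bᵢⱼ.
Initial tableau (one row per fragment):
  row 1: b11 a2 a3 a4 b15 a6 a7
  row 2: a1 b22 b23 a4 b25 b26 a7
  row 3: b31 b32 a3 b34 a5 b36 a7
Rows 1 and 3 agree on Capacity, Pilot; apply Capacity, Pilot→FlightNo and equate their FlightNo entries.
No row becomes fully distinguished — the join is lossy.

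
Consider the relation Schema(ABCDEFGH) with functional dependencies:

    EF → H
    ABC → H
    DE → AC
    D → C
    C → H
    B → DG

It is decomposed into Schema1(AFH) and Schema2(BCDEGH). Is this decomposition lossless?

No

Common attributes: Schema1 ∩ Schema2 = {H}.
No dependency enlarges {H}, so (H)⁺ = {H}.
The closure contains neither all of Schema1 = {AFH} nor all of Schema2 = {BCDEGH}, so the common attributes are not a superkey of either fragment. The join is lossy.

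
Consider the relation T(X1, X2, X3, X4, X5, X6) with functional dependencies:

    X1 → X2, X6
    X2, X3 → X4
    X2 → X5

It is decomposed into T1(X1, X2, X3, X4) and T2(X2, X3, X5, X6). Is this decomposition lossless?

No

Common attributes: T1 ∩ T2 = {X2, X3}.
Closure of {X2, X3}: X2, X3 → X4 applies, adding X4; X2 → X5 applies, adding X5. So (X2, X3)⁺ = {X2, X3, X4, X5}.
The closure contains neither all of T1 = {X1, X2, X3, X4} nor all of T2 = {X2, X3, X5, X6}, so the common attributes are not a superkey of either fragment. The join is lossy.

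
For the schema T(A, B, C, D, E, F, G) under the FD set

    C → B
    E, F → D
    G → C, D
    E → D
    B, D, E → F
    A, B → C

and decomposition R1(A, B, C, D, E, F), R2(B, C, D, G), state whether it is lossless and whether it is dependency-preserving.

lossy but dependency-preserving

Lossless test: (B, C, D)⁺ = {B, C, D}, which is a superkey of neither fragment — lossy.
Dependency preservation: every FD's attributes lie within a single fragment, so each can be enforced locally — preserved.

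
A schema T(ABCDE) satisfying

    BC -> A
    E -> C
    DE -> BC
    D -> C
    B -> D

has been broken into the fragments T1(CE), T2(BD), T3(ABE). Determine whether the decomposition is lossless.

Yes

Chase test. Columns are ABCDE; row i has aⱼ where attribute j ∈ Ti, else bᵢⱼ.
Initial tableau (one row per fragment):
  row 1: b11 b12 a3 b14 a5
  row 2: b21 a2 b23 a4 b25
  row 3: a1 a2 b33 b34 a5
Rows 1 and 3 agree on E; apply E→C and equate their C entries.
Rows 2 and 3 agree on B; apply B→D and equate their D entries.
Rows 2 and 3 agree on D; apply D→C and equate their C entries.
Rows 2 and 3 agree on BC; apply BC→A and equate their A entries.
Row 3 is now all distinguished symbols — the join is lossless.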